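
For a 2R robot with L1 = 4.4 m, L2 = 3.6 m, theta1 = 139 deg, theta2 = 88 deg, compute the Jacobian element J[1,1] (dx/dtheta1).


J[1,1] = -L1*sin(t1) - L2*sin(t1+t2)
= -4.4*sin(139) - 3.6*sin(227)
= -0.2538


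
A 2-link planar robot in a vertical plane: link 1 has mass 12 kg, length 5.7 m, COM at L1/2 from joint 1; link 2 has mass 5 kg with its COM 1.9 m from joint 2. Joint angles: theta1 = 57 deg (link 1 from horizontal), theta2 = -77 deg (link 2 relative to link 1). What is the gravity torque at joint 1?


Horizontal distance from joint 1 to link-1 COM:
  x_c1 = (L1/2)*cos(t1) = 2.85 * 0.5446 = 1.5522 m
Horizontal distance from joint 1 to link-2 COM:
  x_c2 = L1*cos(t1) + Lc2*cos(t1+t2)
       = 5.7*0.5446 + 1.9*0.9397 = 4.8899 m
tau1 = m1*g*x_c1 + m2*g*x_c2
     = 12*9.81*1.5522 + 5*9.81*4.8899
     = 182.7275 + 239.8476
     = 422.575 Nm


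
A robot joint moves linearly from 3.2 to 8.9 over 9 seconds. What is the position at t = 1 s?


s = t/T = 1/9 = 0.1111
p(t) = p0 + (pf-p0)*s
= 3.2 + (8.9 - 3.2) * 0.1111
= 3.8333


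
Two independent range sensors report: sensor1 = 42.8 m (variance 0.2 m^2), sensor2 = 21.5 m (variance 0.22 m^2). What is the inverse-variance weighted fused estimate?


w1 = (1/var1) / (1/var1 + 1/var2)
   = 5.0 / (5.0 + 4.5455) = 0.5238
w2 = 1 - w1 = 0.4762
fused = w1*s1 + w2*s2 = 22.419 + 10.2381
= 32.6571 m


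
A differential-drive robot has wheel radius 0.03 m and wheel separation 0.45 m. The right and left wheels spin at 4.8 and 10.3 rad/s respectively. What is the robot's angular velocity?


vR = r*wR = 0.03*4.8 = 0.144 m/s
vL = r*wL = 0.03*10.3 = 0.309 m/s
v = (vR+vL)/2 = 0.2265 m/s
omega = (vR-vL)/L = -0.3667 rad/s
angular velocity = -0.3667 rad/s


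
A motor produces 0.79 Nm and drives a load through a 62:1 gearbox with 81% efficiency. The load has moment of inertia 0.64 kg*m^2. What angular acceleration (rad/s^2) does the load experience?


tau_out = tau_motor * N * eta
= 0.79 * 62 * 0.81 = 39.6738 Nm
alpha = tau_out / I = 39.6738 / 0.64
= 61.9903 rad/s^2


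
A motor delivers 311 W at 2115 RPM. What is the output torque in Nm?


omega = 2115 * 2*pi/60 = 221.4823 rad/s
tau = P / omega = 311 / 221.4823
= 1.4042 Nm


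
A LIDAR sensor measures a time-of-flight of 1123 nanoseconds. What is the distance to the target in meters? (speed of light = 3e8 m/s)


tof = 1123 ns = 1.123e-06 s
dist = c * tof / 2
= 3e8 * 1.123e-06 / 2
= 168.45 m


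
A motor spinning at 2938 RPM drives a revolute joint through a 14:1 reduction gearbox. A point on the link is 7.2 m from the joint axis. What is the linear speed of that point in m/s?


omega_motor = 2938 * 2*pi/60 = 307.6666 rad/s
omega_joint = omega_motor / 14 = 21.9762 rad/s
v = omega_joint * r = 21.9762 * 7.2
= 158.2286 m/s


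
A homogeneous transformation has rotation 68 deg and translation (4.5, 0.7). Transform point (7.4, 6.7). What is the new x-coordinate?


x' = cos(theta)*px - sin(theta)*py + tx
= 0.3746*7.4 - 0.9272*6.7 + 4.5
= 1.06


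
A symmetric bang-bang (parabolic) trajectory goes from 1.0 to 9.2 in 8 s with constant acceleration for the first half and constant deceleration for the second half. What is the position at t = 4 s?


Symmetric rest-to-rest: each phase covers (pf-p0)/2 in time T/2. 0.5*a*(T/2)^2 = (pf-p0)/2 => a = 4*(pf-p0)/T^2
a = 4*(9.2-1.0)/8^2 = 0.5125
t = 4 is in the acceleration phase (t <= T/2).
p = p0 + 0.5*a*t^2 = 1.0 + 0.5*0.5125*4^2
= 5.1


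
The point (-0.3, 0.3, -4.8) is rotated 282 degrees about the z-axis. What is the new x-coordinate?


Rotation about z-axis: x' = x*cos(theta) - y*sin(theta)
= -0.3 * 0.2079 - 0.3 * -0.9781
= 0.2311


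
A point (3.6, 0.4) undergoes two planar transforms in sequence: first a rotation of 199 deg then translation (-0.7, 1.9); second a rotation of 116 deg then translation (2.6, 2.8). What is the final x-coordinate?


After transform 1:
x1 = cos(199)*3.6 - sin(199)*0.4 + -0.7 = -3.9736
y1 = sin(199)*3.6 + cos(199)*0.4 + 1.9 = 0.3497
After transform 2:
x2 = cos(116)*-3.9736 - sin(116)*0.3497 + 2.6
= 4.0276


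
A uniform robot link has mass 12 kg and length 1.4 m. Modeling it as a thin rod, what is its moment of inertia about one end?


I = (1/3) * m * L^2
= (1/3) * 12 * 1.4^2
= 0.333333 * 12 * 1.96
= 7.84 kg*m^2


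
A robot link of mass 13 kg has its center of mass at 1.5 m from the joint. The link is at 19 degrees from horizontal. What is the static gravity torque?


tau = m*g*L*cos(angle)
= 13 * 9.81 * 1.5 * cos(19 deg)
= 13 * 9.81 * 1.5 * 0.9455
= 180.873 Nm


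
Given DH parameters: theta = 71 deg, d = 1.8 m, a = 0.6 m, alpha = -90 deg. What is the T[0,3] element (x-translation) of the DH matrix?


T[0,3] = a * cos(theta)
= 0.6 * cos(71 deg)
= 0.6 * 0.3256
= 0.1953


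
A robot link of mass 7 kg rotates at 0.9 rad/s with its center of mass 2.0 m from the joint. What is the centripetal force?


F = m * omega^2 * r
= 7 * 0.9^2 * 2.0
= 7 * 0.81 * 2.0
= 11.34 N


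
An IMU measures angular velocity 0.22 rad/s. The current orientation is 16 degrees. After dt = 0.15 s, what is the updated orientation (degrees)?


delta_theta = w * dt = 0.22 * 0.15 = 0.033 rad
= 1.8908 deg
theta_new = 16 + 1.8908 = 17.8908 deg


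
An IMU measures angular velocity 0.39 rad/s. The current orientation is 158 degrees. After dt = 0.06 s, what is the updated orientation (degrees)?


delta_theta = w * dt = 0.39 * 0.06 = 0.0234 rad
= 1.3407 deg
theta_new = 158 + 1.3407 = 159.3407 deg


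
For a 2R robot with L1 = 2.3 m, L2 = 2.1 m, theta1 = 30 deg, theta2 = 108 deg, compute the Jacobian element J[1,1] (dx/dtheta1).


J[1,1] = -L1*sin(t1) - L2*sin(t1+t2)
= -2.3*sin(30) - 2.1*sin(138)
= -2.5552


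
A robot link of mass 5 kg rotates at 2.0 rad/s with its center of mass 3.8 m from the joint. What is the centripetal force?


F = m * omega^2 * r
= 5 * 2.0^2 * 3.8
= 5 * 4.0 * 3.8
= 76.0 N


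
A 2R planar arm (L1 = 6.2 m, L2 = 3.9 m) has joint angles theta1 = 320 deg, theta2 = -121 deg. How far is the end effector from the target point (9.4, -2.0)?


End effector via forward kinematics:
x = L1*cos(t1) + L2*cos(t1+t2) = 1.062
y = L1*sin(t1) + L2*sin(t1+t2) = -5.255
Distance to target:
d = sqrt((9.4 - 1.062)^2 + (-2.0 - -5.255)^2)
= sqrt(69.523 + 10.595)
= 8.9509 m


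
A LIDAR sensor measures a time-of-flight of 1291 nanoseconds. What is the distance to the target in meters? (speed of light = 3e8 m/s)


tof = 1291 ns = 1.291e-06 s
dist = c * tof / 2
= 3e8 * 1.291e-06 / 2
= 193.65 m


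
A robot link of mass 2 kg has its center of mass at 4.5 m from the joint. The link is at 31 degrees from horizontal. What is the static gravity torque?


tau = m*g*L*cos(angle)
= 2 * 9.81 * 4.5 * cos(31 deg)
= 2 * 9.81 * 4.5 * 0.8572
= 75.6793 Nm


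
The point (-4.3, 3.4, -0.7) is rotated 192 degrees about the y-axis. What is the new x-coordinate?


Rotation about y-axis: x' = x*cos(theta) + z*sin(theta)
= -4.3 * -0.9781 + -0.7 * -0.2079
= 4.3516


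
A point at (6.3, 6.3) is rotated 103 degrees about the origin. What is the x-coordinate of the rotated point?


x' = x*cos(theta) - y*sin(theta)
cos(103 deg) = -0.225, sin(103 deg) = 0.9744
x' = 6.3 * -0.225 - 6.3 * 0.9744
= -1.4172 - 6.1385
= -7.5557


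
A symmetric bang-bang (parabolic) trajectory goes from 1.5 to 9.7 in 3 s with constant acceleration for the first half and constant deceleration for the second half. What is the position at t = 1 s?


Symmetric rest-to-rest: each phase covers (pf-p0)/2 in time T/2. 0.5*a*(T/2)^2 = (pf-p0)/2 => a = 4*(pf-p0)/T^2
a = 4*(9.7-1.5)/3^2 = 3.6444
t = 1 is in the acceleration phase (t <= T/2).
p = p0 + 0.5*a*t^2 = 1.5 + 0.5*3.6444*1^2
= 3.3222


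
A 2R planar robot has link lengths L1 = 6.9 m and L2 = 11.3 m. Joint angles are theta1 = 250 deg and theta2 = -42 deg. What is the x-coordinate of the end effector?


Convert angles to radians: theta1 = 4.3633, theta2 = -0.733
x = L1*cos(theta1) + L2*cos(theta1+theta2)
x = -2.3599 + -9.9773
x = -12.3372


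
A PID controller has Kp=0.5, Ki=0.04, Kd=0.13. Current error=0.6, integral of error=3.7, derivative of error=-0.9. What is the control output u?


u = Kp*e + Ki*int(e) + Kd*de/dt
= 0.5*0.6 + 0.04*3.7 + 0.13*(-0.9)
= 0.3 + 0.148 + -0.117
= 0.331


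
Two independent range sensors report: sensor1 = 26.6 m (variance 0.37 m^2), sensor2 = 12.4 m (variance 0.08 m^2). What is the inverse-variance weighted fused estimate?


w1 = (1/var1) / (1/var1 + 1/var2)
   = 2.7027 / (2.7027 + 12.5) = 0.1778
w2 = 1 - w1 = 0.8222
fused = w1*s1 + w2*s2 = 4.7289 + 10.1956
= 14.9244 m


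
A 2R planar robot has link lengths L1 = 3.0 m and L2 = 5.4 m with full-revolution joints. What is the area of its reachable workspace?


r_max = L1 + L2 = 8.4 m
r_min = |L1 - L2| = 2.4 m
Area = pi*(r_max^2 - r_min^2)
= pi*(70.56 - 5.76)
= pi * 64.8
= 203.5752 m^2


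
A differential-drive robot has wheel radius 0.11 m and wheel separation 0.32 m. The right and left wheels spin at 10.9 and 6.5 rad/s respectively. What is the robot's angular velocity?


vR = r*wR = 0.11*10.9 = 1.199 m/s
vL = r*wL = 0.11*6.5 = 0.715 m/s
v = (vR+vL)/2 = 0.957 m/s
omega = (vR-vL)/L = 1.5125 rad/s
angular velocity = 1.5125 rad/s


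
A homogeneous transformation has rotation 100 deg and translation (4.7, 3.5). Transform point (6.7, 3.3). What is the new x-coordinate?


x' = cos(theta)*px - sin(theta)*py + tx
= -0.1736*6.7 - 0.9848*3.3 + 4.7
= 0.2867


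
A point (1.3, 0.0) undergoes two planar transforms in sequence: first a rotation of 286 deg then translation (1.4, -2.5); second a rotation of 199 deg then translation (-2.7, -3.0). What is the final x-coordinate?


After transform 1:
x1 = cos(286)*1.3 - sin(286)*0.0 + 1.4 = 1.7583
y1 = sin(286)*1.3 + cos(286)*0.0 + -2.5 = -3.7496
After transform 2:
x2 = cos(199)*1.7583 - sin(199)*-3.7496 + -2.7
= -5.5833


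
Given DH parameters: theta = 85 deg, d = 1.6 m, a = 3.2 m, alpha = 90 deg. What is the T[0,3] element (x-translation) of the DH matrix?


T[0,3] = a * cos(theta)
= 3.2 * cos(85 deg)
= 3.2 * 0.0872
= 0.2789


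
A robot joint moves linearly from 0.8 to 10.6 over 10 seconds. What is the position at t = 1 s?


s = t/T = 1/10 = 0.1
p(t) = p0 + (pf-p0)*s
= 0.8 + (10.6 - 0.8) * 0.1
= 1.78


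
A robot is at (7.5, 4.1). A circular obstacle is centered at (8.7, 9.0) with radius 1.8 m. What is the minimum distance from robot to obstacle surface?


center_dist = sqrt((7.5-8.7)^2 + (4.1-9.0)^2)
= sqrt(1.44 + 24.01)
= 5.0448
min_dist = center_dist - radius = 5.0448 - 1.8 = 3.2448 m


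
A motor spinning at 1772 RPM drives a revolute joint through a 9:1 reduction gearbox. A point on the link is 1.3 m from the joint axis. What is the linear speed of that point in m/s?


omega_motor = 1772 * 2*pi/60 = 185.5634 rad/s
omega_joint = omega_motor / 9 = 20.6182 rad/s
v = omega_joint * r = 20.6182 * 1.3
= 26.8036 m/s


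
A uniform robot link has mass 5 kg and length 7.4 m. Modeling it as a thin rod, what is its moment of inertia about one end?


I = (1/3) * m * L^2
= (1/3) * 5 * 7.4^2
= 0.333333 * 5 * 54.76
= 91.2667 kg*m^2


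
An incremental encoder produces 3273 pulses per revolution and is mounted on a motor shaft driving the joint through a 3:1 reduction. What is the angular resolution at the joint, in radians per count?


counts per rev = 3273
effective counts at joint = 3273 * 3 = 9819
resolution = 2*pi / 9819
= 6.3990e-04 rad/count


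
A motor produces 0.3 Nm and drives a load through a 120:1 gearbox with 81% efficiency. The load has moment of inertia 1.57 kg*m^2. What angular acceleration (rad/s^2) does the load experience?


tau_out = tau_motor * N * eta
= 0.3 * 120 * 0.81 = 29.16 Nm
alpha = tau_out / I = 29.16 / 1.57
= 18.5732 rad/s^2


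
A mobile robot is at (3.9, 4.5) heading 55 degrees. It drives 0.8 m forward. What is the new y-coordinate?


y_new = y0 + d*sin(theta)
= 4.5 + 0.8*sin(55)
= 4.5 + 0.6553
= 5.1553


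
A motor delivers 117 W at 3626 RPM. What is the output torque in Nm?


omega = 3626 * 2*pi/60 = 379.7138 rad/s
tau = P / omega = 117 / 379.7138
= 0.3081 Nm


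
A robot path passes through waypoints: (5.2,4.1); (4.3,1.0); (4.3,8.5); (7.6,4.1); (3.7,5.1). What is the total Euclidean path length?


Segment lengths:
  seg1 = sqrt((-0.9)^2 + (-3.1)^2) = 3.228
  seg2 = sqrt((0.0)^2 + (7.5)^2) = 7.5
  seg3 = sqrt((3.3)^2 + (-4.4)^2) = 5.5
  seg4 = sqrt((-3.9)^2 + (1.0)^2) = 4.0262
Total = 20.2542


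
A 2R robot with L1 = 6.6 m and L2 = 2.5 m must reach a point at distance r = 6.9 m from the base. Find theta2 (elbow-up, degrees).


cos(theta2) = (r^2 - L1^2 - L2^2) / (2*L1*L2)
cos(theta2) = (47.61 - 43.56 - 6.25) / 33.0
cos(theta2) = -0.066667
theta2 = 93.8226 degrees


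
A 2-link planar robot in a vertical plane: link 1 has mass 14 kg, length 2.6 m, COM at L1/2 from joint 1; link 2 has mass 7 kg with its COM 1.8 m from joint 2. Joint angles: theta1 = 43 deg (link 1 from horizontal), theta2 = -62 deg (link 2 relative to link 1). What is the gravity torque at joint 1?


Horizontal distance from joint 1 to link-1 COM:
  x_c1 = (L1/2)*cos(t1) = 1.3 * 0.7314 = 0.9508 m
Horizontal distance from joint 1 to link-2 COM:
  x_c2 = L1*cos(t1) + Lc2*cos(t1+t2)
       = 2.6*0.7314 + 1.8*0.9455 = 3.6035 m
tau1 = m1*g*x_c1 + m2*g*x_c2
     = 14*9.81*0.9508 + 7*9.81*3.6035
     = 130.5774 + 247.4491
     = 378.0265 Nm


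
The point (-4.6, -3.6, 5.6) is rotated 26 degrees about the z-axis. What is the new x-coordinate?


Rotation about z-axis: x' = x*cos(theta) - y*sin(theta)
= -4.6 * 0.8988 - -3.6 * 0.4384
= -2.5563


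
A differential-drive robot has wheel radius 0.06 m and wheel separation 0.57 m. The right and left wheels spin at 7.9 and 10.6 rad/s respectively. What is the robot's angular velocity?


vR = r*wR = 0.06*7.9 = 0.474 m/s
vL = r*wL = 0.06*10.6 = 0.636 m/s
v = (vR+vL)/2 = 0.555 m/s
omega = (vR-vL)/L = -0.2842 rad/s
angular velocity = -0.2842 rad/s


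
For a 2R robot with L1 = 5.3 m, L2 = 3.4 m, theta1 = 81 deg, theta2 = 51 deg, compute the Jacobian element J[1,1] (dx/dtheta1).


J[1,1] = -L1*sin(t1) - L2*sin(t1+t2)
= -5.3*sin(81) - 3.4*sin(132)
= -7.7614


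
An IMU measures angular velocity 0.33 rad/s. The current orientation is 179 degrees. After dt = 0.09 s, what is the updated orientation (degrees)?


delta_theta = w * dt = 0.33 * 0.09 = 0.0297 rad
= 1.7017 deg
theta_new = 179 + 1.7017 = 180.7017 deg


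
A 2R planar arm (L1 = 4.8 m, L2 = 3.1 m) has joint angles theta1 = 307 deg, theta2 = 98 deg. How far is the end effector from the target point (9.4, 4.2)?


End effector via forward kinematics:
x = L1*cos(t1) + L2*cos(t1+t2) = 5.0807
y = L1*sin(t1) + L2*sin(t1+t2) = -1.6414
Distance to target:
d = sqrt((9.4 - 5.0807)^2 + (4.2 - -1.6414)^2)
= sqrt(18.656 + 34.1222)
= 7.2649 m


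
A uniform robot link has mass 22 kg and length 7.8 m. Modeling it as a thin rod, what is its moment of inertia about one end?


I = (1/3) * m * L^2
= (1/3) * 22 * 7.8^2
= 0.333333 * 22 * 60.84
= 446.16 kg*m^2


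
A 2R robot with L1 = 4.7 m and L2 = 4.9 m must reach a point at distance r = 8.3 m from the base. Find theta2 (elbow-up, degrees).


cos(theta2) = (r^2 - L1^2 - L2^2) / (2*L1*L2)
cos(theta2) = (68.89 - 22.09 - 24.01) / 46.06
cos(theta2) = 0.494789
theta2 = 60.3441 degrees


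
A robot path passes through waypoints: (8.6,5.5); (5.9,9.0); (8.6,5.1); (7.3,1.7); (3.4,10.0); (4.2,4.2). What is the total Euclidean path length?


Segment lengths:
  seg1 = sqrt((-2.7)^2 + (3.5)^2) = 4.4204
  seg2 = sqrt((2.7)^2 + (-3.9)^2) = 4.7434
  seg3 = sqrt((-1.3)^2 + (-3.4)^2) = 3.6401
  seg4 = sqrt((-3.9)^2 + (8.3)^2) = 9.1706
  seg5 = sqrt((0.8)^2 + (-5.8)^2) = 5.8549
Total = 27.8294


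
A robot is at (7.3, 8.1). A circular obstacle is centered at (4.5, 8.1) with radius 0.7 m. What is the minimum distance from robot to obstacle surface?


center_dist = sqrt((7.3-4.5)^2 + (8.1-8.1)^2)
= sqrt(7.84 + 0.0)
= 2.8
min_dist = center_dist - radius = 2.8 - 0.7 = 2.1 m


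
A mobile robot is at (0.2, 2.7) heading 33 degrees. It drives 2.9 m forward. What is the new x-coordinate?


x_new = x0 + d*cos(theta)
= 0.2 + 2.9*cos(33)
= 0.2 + 2.4321
= 2.6321


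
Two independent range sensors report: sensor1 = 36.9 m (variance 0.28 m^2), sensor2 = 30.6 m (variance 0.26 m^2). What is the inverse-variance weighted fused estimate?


w1 = (1/var1) / (1/var1 + 1/var2)
   = 3.5714 / (3.5714 + 3.8462) = 0.4815
w2 = 1 - w1 = 0.5185
fused = w1*s1 + w2*s2 = 17.7667 + 15.8667
= 33.6333 m


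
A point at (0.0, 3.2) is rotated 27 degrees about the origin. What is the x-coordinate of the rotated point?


x' = x*cos(theta) - y*sin(theta)
cos(27 deg) = 0.891, sin(27 deg) = 0.454
x' = 0.0 * 0.891 - 3.2 * 0.454
= 0.0 - 1.4528
= -1.4528


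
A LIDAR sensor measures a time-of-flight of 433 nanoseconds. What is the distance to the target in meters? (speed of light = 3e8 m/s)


tof = 433 ns = 4.33e-07 s
dist = c * tof / 2
= 3e8 * 4.33e-07 / 2
= 64.95 m


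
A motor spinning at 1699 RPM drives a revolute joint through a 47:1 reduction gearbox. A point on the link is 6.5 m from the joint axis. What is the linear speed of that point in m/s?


omega_motor = 1699 * 2*pi/60 = 177.9189 rad/s
omega_joint = omega_motor / 47 = 3.7855 rad/s
v = omega_joint * r = 3.7855 * 6.5
= 24.6058 m/s


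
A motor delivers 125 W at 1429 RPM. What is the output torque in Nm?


omega = 1429 * 2*pi/60 = 149.6445 rad/s
tau = P / omega = 125 / 149.6445
= 0.8353 Nm


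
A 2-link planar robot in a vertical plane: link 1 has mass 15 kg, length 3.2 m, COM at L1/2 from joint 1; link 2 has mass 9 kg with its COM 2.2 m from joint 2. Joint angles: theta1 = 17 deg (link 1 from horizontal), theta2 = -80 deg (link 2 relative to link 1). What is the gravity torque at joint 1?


Horizontal distance from joint 1 to link-1 COM:
  x_c1 = (L1/2)*cos(t1) = 1.6 * 0.9563 = 1.5301 m
Horizontal distance from joint 1 to link-2 COM:
  x_c2 = L1*cos(t1) + Lc2*cos(t1+t2)
       = 3.2*0.9563 + 2.2*0.454 = 4.059 m
tau1 = m1*g*x_c1 + m2*g*x_c2
     = 15*9.81*1.5301 + 9*9.81*4.059
     = 225.1524 + 358.3651
     = 583.5175 Nm


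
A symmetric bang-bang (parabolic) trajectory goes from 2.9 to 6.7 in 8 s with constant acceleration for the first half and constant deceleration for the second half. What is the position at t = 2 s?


Symmetric rest-to-rest: each phase covers (pf-p0)/2 in time T/2. 0.5*a*(T/2)^2 = (pf-p0)/2 => a = 4*(pf-p0)/T^2
a = 4*(6.7-2.9)/8^2 = 0.2375
t = 2 is in the acceleration phase (t <= T/2).
p = p0 + 0.5*a*t^2 = 2.9 + 0.5*0.2375*2^2
= 3.375


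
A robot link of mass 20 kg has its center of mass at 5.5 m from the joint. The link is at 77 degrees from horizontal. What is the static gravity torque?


tau = m*g*L*cos(angle)
= 20 * 9.81 * 5.5 * cos(77 deg)
= 20 * 9.81 * 5.5 * 0.225
= 242.7447 Nm


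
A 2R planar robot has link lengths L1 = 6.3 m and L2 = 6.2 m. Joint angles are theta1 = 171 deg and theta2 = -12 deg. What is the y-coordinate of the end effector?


Convert angles to radians: theta1 = 2.9845, theta2 = -0.2094
y = L1*sin(theta1) + L2*sin(theta1+theta2)
y = 0.9855 + 2.2219
y = 3.2074


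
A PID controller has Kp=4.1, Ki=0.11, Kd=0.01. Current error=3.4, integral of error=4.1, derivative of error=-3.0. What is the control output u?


u = Kp*e + Ki*int(e) + Kd*de/dt
= 4.1*3.4 + 0.11*4.1 + 0.01*(-3.0)
= 13.94 + 0.451 + -0.03
= 14.361


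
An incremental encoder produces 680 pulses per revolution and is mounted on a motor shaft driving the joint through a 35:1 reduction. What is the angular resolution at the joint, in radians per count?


counts per rev = 680
effective counts at joint = 680 * 35 = 23800
resolution = 2*pi / 23800
= 2.6400e-04 rad/count


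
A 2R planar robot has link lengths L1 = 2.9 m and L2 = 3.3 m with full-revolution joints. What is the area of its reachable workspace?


r_max = L1 + L2 = 6.2 m
r_min = |L1 - L2| = 0.4 m
Area = pi*(r_max^2 - r_min^2)
= pi*(38.44 - 0.16)
= pi * 38.28
= 120.2602 m^2


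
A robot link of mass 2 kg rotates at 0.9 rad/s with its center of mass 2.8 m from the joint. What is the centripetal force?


F = m * omega^2 * r
= 2 * 0.9^2 * 2.8
= 2 * 0.81 * 2.8
= 4.536 N


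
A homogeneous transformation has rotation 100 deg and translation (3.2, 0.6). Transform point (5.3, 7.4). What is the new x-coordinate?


x' = cos(theta)*px - sin(theta)*py + tx
= -0.1736*5.3 - 0.9848*7.4 + 3.2
= -5.0079


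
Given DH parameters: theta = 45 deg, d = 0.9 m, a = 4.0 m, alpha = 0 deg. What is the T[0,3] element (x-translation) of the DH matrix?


T[0,3] = a * cos(theta)
= 4.0 * cos(45 deg)
= 4.0 * 0.7071
= 2.8284


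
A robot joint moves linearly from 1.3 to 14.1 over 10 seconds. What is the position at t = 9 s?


s = t/T = 9/10 = 0.9
p(t) = p0 + (pf-p0)*s
= 1.3 + (14.1 - 1.3) * 0.9
= 12.82


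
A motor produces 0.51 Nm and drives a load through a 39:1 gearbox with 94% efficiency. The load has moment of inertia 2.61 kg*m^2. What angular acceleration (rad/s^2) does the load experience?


tau_out = tau_motor * N * eta
= 0.51 * 39 * 0.94 = 18.6966 Nm
alpha = tau_out / I = 18.6966 / 2.61
= 7.1634 rad/s^2


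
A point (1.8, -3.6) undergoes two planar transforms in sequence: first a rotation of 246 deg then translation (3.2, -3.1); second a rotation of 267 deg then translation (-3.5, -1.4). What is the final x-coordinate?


After transform 1:
x1 = cos(246)*1.8 - sin(246)*-3.6 + 3.2 = -0.8209
y1 = sin(246)*1.8 + cos(246)*-3.6 + -3.1 = -3.2801
After transform 2:
x2 = cos(267)*-0.8209 - sin(267)*-3.2801 + -3.5
= -6.7327


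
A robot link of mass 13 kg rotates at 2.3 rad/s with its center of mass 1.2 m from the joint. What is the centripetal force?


F = m * omega^2 * r
= 13 * 2.3^2 * 1.2
= 13 * 5.29 * 1.2
= 82.524 N


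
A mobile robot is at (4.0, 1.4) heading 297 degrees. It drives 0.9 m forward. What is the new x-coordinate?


x_new = x0 + d*cos(theta)
= 4.0 + 0.9*cos(297)
= 4.0 + 0.4086
= 4.4086


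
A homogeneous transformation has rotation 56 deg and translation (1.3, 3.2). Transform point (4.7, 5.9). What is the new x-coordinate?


x' = cos(theta)*px - sin(theta)*py + tx
= 0.5592*4.7 - 0.829*5.9 + 1.3
= -0.9631


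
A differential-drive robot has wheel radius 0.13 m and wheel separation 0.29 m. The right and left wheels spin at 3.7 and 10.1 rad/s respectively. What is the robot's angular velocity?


vR = r*wR = 0.13*3.7 = 0.481 m/s
vL = r*wL = 0.13*10.1 = 1.313 m/s
v = (vR+vL)/2 = 0.897 m/s
omega = (vR-vL)/L = -2.869 rad/s
angular velocity = -2.869 rad/s


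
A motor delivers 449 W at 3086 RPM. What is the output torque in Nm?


omega = 3086 * 2*pi/60 = 323.1652 rad/s
tau = P / omega = 449 / 323.1652
= 1.3894 Nm


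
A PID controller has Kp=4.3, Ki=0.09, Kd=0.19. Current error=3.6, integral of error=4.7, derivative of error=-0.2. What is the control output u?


u = Kp*e + Ki*int(e) + Kd*de/dt
= 4.3*3.6 + 0.09*4.7 + 0.19*(-0.2)
= 15.48 + 0.423 + -0.038
= 15.865


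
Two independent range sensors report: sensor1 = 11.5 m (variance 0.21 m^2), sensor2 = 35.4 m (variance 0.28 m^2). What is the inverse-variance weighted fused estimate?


w1 = (1/var1) / (1/var1 + 1/var2)
   = 4.7619 / (4.7619 + 3.5714) = 0.5714
w2 = 1 - w1 = 0.4286
fused = w1*s1 + w2*s2 = 6.5714 + 15.1714
= 21.7429 m


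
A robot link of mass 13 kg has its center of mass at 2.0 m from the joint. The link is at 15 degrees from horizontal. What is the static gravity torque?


tau = m*g*L*cos(angle)
= 13 * 9.81 * 2.0 * cos(15 deg)
= 13 * 9.81 * 2.0 * 0.9659
= 246.369 Nm


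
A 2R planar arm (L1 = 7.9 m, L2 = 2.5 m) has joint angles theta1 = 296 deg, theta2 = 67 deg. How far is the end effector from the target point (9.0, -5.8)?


End effector via forward kinematics:
x = L1*cos(t1) + L2*cos(t1+t2) = 5.9597
y = L1*sin(t1) + L2*sin(t1+t2) = -6.9696
Distance to target:
d = sqrt((9.0 - 5.9597)^2 + (-5.8 - -6.9696)^2)
= sqrt(9.2434 + 1.368)
= 3.2575 m


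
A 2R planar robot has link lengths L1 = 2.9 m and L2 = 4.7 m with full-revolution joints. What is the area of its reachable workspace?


r_max = L1 + L2 = 7.6 m
r_min = |L1 - L2| = 1.8 m
Area = pi*(r_max^2 - r_min^2)
= pi*(57.76 - 3.24)
= pi * 54.52
= 171.2796 m^2


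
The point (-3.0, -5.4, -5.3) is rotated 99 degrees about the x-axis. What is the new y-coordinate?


Rotation about x-axis: y' = y*cos(theta) - z*sin(theta)
= -5.4 * -0.1564 - -5.3 * 0.9877
= 6.0795


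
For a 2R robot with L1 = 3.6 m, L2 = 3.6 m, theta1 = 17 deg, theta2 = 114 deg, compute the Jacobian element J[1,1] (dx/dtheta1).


J[1,1] = -L1*sin(t1) - L2*sin(t1+t2)
= -3.6*sin(17) - 3.6*sin(131)
= -3.7695


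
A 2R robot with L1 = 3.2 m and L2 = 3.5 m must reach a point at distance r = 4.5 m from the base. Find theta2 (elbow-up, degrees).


cos(theta2) = (r^2 - L1^2 - L2^2) / (2*L1*L2)
cos(theta2) = (20.25 - 10.24 - 12.25) / 22.4
cos(theta2) = -0.1
theta2 = 95.7392 degrees


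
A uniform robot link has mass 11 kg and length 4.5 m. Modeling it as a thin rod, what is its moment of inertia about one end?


I = (1/3) * m * L^2
= (1/3) * 11 * 4.5^2
= 0.333333 * 11 * 20.25
= 74.25 kg*m^2


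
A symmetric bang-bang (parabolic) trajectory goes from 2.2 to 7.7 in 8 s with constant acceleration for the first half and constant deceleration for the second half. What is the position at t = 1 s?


Symmetric rest-to-rest: each phase covers (pf-p0)/2 in time T/2. 0.5*a*(T/2)^2 = (pf-p0)/2 => a = 4*(pf-p0)/T^2
a = 4*(7.7-2.2)/8^2 = 0.3438
t = 1 is in the acceleration phase (t <= T/2).
p = p0 + 0.5*a*t^2 = 2.2 + 0.5*0.3438*1^2
= 2.3719


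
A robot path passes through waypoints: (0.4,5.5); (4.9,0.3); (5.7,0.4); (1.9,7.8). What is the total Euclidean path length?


Segment lengths:
  seg1 = sqrt((4.5)^2 + (-5.2)^2) = 6.8768
  seg2 = sqrt((0.8)^2 + (0.1)^2) = 0.8062
  seg3 = sqrt((-3.8)^2 + (7.4)^2) = 8.3187
Total = 16.0017


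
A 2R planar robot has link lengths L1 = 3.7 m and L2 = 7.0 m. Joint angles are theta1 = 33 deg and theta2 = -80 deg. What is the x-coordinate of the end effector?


Convert angles to radians: theta1 = 0.576, theta2 = -1.3963
x = L1*cos(theta1) + L2*cos(theta1+theta2)
x = 3.1031 + 4.774
x = 7.8771


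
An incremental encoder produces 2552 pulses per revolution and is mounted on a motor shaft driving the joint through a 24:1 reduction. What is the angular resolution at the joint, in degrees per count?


counts per rev = 2552
effective counts at joint = 2552 * 24 = 61248
resolution = 360 / 61248
= 0.0059 deg/count


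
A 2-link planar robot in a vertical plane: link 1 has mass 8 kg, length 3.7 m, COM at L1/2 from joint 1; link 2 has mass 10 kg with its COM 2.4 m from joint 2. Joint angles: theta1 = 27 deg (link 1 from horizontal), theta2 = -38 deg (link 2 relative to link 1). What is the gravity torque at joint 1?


Horizontal distance from joint 1 to link-1 COM:
  x_c1 = (L1/2)*cos(t1) = 1.85 * 0.891 = 1.6484 m
Horizontal distance from joint 1 to link-2 COM:
  x_c2 = L1*cos(t1) + Lc2*cos(t1+t2)
       = 3.7*0.891 + 2.4*0.9816 = 5.6526 m
tau1 = m1*g*x_c1 + m2*g*x_c2
     = 8*9.81*1.6484 + 10*9.81*5.6526
     = 129.3635 + 554.5229
     = 683.8864 Nm


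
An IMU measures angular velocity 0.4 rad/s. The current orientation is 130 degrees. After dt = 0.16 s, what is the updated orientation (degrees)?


delta_theta = w * dt = 0.4 * 0.16 = 0.064 rad
= 3.6669 deg
theta_new = 130 + 3.6669 = 133.6669 deg


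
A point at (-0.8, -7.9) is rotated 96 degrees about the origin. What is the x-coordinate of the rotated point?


x' = x*cos(theta) - y*sin(theta)
cos(96 deg) = -0.1045, sin(96 deg) = 0.9945
x' = -0.8 * -0.1045 - -7.9 * 0.9945
= 0.0836 - -7.8567
= 7.9403


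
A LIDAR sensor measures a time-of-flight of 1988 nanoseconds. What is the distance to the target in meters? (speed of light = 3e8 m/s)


tof = 1988 ns = 1.988e-06 s
dist = c * tof / 2
= 3e8 * 1.988e-06 / 2
= 298.2 m


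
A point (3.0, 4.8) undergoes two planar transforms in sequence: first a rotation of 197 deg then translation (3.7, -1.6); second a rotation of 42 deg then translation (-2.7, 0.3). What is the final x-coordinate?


After transform 1:
x1 = cos(197)*3.0 - sin(197)*4.8 + 3.7 = 2.2345
y1 = sin(197)*3.0 + cos(197)*4.8 + -1.6 = -7.0674
After transform 2:
x2 = cos(42)*2.2345 - sin(42)*-7.0674 + -2.7
= 3.6895


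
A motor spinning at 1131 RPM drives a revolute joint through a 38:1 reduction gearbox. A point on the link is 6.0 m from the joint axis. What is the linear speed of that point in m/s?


omega_motor = 1131 * 2*pi/60 = 118.438 rad/s
omega_joint = omega_motor / 38 = 3.1168 rad/s
v = omega_joint * r = 3.1168 * 6.0
= 18.7007 m/s


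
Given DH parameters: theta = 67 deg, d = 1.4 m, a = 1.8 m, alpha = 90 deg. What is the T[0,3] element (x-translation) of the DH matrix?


T[0,3] = a * cos(theta)
= 1.8 * cos(67 deg)
= 1.8 * 0.3907
= 0.7033


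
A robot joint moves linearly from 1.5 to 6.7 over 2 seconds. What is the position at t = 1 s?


s = t/T = 1/2 = 0.5
p(t) = p0 + (pf-p0)*s
= 1.5 + (6.7 - 1.5) * 0.5
= 4.1


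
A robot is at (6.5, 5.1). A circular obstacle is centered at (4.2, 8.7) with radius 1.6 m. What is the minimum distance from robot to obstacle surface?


center_dist = sqrt((6.5-4.2)^2 + (5.1-8.7)^2)
= sqrt(5.29 + 12.96)
= 4.272
min_dist = center_dist - radius = 4.272 - 1.6 = 2.672 m


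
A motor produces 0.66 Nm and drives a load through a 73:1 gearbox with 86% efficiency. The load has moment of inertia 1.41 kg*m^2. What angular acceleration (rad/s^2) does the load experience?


tau_out = tau_motor * N * eta
= 0.66 * 73 * 0.86 = 41.4348 Nm
alpha = tau_out / I = 41.4348 / 1.41
= 29.3864 rad/s^2


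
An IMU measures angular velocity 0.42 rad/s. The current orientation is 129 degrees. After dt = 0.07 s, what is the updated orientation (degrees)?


delta_theta = w * dt = 0.42 * 0.07 = 0.0294 rad
= 1.6845 deg
theta_new = 129 + 1.6845 = 130.6845 deg


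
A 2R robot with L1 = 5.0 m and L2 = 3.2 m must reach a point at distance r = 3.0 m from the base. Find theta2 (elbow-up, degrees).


cos(theta2) = (r^2 - L1^2 - L2^2) / (2*L1*L2)
cos(theta2) = (9.0 - 25.0 - 10.24) / 32.0
cos(theta2) = -0.82
theta2 = 145.0848 degrees


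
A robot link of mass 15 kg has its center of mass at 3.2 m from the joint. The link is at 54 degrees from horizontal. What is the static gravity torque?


tau = m*g*L*cos(angle)
= 15 * 9.81 * 3.2 * cos(54 deg)
= 15 * 9.81 * 3.2 * 0.5878
= 276.7763 Nm


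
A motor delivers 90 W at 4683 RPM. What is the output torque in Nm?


omega = 4683 * 2*pi/60 = 490.4026 rad/s
tau = P / omega = 90 / 490.4026
= 0.1835 Nm


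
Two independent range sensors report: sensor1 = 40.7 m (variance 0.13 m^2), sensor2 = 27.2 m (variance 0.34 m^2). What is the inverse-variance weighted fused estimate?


w1 = (1/var1) / (1/var1 + 1/var2)
   = 7.6923 / (7.6923 + 2.9412) = 0.7234
w2 = 1 - w1 = 0.2766
fused = w1*s1 + w2*s2 = 29.4426 + 7.5234
= 36.966 m


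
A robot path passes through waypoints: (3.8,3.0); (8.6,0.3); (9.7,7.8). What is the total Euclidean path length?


Segment lengths:
  seg1 = sqrt((4.8)^2 + (-2.7)^2) = 5.5073
  seg2 = sqrt((1.1)^2 + (7.5)^2) = 7.5802
Total = 13.0875


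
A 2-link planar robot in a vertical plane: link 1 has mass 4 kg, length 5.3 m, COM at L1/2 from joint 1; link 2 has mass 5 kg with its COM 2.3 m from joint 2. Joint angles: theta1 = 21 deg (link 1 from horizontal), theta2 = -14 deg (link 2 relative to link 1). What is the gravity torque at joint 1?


Horizontal distance from joint 1 to link-1 COM:
  x_c1 = (L1/2)*cos(t1) = 2.65 * 0.9336 = 2.474 m
Horizontal distance from joint 1 to link-2 COM:
  x_c2 = L1*cos(t1) + Lc2*cos(t1+t2)
       = 5.3*0.9336 + 2.3*0.9925 = 7.2308 m
tau1 = m1*g*x_c1 + m2*g*x_c2
     = 4*9.81*2.474 + 5*9.81*7.2308
     = 97.0793 + 354.6723
     = 451.7516 Nm


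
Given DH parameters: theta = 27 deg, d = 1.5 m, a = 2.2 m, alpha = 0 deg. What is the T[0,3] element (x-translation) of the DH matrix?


T[0,3] = a * cos(theta)
= 2.2 * cos(27 deg)
= 2.2 * 0.891
= 1.9602


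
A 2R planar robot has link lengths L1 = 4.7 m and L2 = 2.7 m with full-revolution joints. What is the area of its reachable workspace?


r_max = L1 + L2 = 7.4 m
r_min = |L1 - L2| = 2.0 m
Area = pi*(r_max^2 - r_min^2)
= pi*(54.76 - 4.0)
= pi * 50.76
= 159.4672 m^2


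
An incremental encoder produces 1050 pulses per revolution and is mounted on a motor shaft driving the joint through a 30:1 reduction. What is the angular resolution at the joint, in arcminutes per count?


counts per rev = 1050
effective counts at joint = 1050 * 30 = 31500
resolution = 360*60 / 31500
= 0.6857 arcmin/count


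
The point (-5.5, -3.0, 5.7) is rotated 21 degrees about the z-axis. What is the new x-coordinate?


Rotation about z-axis: x' = x*cos(theta) - y*sin(theta)
= -5.5 * 0.9336 - -3.0 * 0.3584
= -4.0596


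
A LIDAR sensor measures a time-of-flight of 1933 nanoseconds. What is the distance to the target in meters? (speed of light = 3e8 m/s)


tof = 1933 ns = 1.933e-06 s
dist = c * tof / 2
= 3e8 * 1.933e-06 / 2
= 289.95 m


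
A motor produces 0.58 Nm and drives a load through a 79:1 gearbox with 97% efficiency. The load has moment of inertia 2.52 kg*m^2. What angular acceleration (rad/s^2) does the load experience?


tau_out = tau_motor * N * eta
= 0.58 * 79 * 0.97 = 44.4454 Nm
alpha = tau_out / I = 44.4454 / 2.52
= 17.6371 rad/s^2


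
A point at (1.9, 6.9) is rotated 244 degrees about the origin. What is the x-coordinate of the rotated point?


x' = x*cos(theta) - y*sin(theta)
cos(244 deg) = -0.4384, sin(244 deg) = -0.8988
x' = 1.9 * -0.4384 - 6.9 * -0.8988
= -0.8329 - -6.2017
= 5.3688


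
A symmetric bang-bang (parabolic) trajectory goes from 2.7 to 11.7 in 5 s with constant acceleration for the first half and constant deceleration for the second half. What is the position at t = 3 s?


Symmetric rest-to-rest: each phase covers (pf-p0)/2 in time T/2. 0.5*a*(T/2)^2 = (pf-p0)/2 => a = 4*(pf-p0)/T^2
a = 4*(11.7-2.7)/5^2 = 1.44
t = 3 is in the deceleration phase (t > T/2).
p = pf - 0.5*a*(T-t)^2 = 11.7 - 0.5*1.44*2^2
= 8.82


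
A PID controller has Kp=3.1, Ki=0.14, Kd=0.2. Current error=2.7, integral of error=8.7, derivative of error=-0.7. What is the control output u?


u = Kp*e + Ki*int(e) + Kd*de/dt
= 3.1*2.7 + 0.14*8.7 + 0.2*(-0.7)
= 8.37 + 1.218 + -0.14
= 9.448


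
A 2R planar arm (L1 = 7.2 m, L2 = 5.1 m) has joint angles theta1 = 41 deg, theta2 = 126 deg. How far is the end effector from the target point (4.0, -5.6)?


End effector via forward kinematics:
x = L1*cos(t1) + L2*cos(t1+t2) = 0.4646
y = L1*sin(t1) + L2*sin(t1+t2) = 5.8709
Distance to target:
d = sqrt((4.0 - 0.4646)^2 + (-5.6 - 5.8709)^2)
= sqrt(12.4989 + 131.581)
= 12.0033 m


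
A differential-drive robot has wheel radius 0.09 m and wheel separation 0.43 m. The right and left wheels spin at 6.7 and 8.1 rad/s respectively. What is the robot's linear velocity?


vR = r*wR = 0.09*6.7 = 0.603 m/s
vL = r*wL = 0.09*8.1 = 0.729 m/s
v = (vR+vL)/2 = 0.666 m/s
omega = (vR-vL)/L = -0.293 rad/s
linear velocity = 0.666 m/s


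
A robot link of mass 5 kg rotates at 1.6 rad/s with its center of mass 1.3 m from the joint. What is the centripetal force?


F = m * omega^2 * r
= 5 * 1.6^2 * 1.3
= 5 * 2.56 * 1.3
= 16.64 N


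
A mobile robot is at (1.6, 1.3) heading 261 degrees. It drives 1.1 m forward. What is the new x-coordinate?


x_new = x0 + d*cos(theta)
= 1.6 + 1.1*cos(261)
= 1.6 + -0.1721
= 1.4279


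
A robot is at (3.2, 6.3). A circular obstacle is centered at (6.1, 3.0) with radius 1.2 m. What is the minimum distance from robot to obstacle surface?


center_dist = sqrt((3.2-6.1)^2 + (6.3-3.0)^2)
= sqrt(8.41 + 10.89)
= 4.3932
min_dist = center_dist - radius = 4.3932 - 1.2 = 3.1932 m


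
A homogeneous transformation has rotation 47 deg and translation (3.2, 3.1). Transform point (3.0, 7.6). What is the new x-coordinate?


x' = cos(theta)*px - sin(theta)*py + tx
= 0.682*3.0 - 0.7314*7.6 + 3.2
= -0.3123


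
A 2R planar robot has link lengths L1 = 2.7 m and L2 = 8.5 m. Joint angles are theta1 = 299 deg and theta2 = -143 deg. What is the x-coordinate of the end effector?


Convert angles to radians: theta1 = 5.2185, theta2 = -2.4958
x = L1*cos(theta1) + L2*cos(theta1+theta2)
x = 1.309 + -7.7651
x = -6.4562


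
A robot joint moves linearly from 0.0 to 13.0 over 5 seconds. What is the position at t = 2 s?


s = t/T = 2/5 = 0.4
p(t) = p0 + (pf-p0)*s
= 0.0 + (13.0 - 0.0) * 0.4
= 5.2


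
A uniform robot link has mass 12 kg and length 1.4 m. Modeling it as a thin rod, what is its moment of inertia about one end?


I = (1/3) * m * L^2
= (1/3) * 12 * 1.4^2
= 0.333333 * 12 * 1.96
= 7.84 kg*m^2


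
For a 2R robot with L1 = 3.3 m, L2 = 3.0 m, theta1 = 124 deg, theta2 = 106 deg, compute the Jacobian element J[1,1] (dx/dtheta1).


J[1,1] = -L1*sin(t1) - L2*sin(t1+t2)
= -3.3*sin(124) - 3.0*sin(230)
= -0.4377


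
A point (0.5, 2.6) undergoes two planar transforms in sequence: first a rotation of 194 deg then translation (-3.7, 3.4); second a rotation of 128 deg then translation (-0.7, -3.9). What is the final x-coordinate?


After transform 1:
x1 = cos(194)*0.5 - sin(194)*2.6 + -3.7 = -3.5562
y1 = sin(194)*0.5 + cos(194)*2.6 + 3.4 = 0.7563
After transform 2:
x2 = cos(128)*-3.5562 - sin(128)*0.7563 + -0.7
= 0.8934


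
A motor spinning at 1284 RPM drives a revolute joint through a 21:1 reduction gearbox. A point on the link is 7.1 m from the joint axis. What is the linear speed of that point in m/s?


omega_motor = 1284 * 2*pi/60 = 134.4602 rad/s
omega_joint = omega_motor / 21 = 6.4029 rad/s
v = omega_joint * r = 6.4029 * 7.1
= 45.4603 m/s


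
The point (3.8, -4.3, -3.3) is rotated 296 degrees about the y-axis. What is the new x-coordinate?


Rotation about y-axis: x' = x*cos(theta) + z*sin(theta)
= 3.8 * 0.4384 + -3.3 * -0.8988
= 4.6318


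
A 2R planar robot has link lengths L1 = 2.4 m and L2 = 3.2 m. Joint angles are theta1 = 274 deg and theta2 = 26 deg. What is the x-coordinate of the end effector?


Convert angles to radians: theta1 = 4.7822, theta2 = 0.4538
x = L1*cos(theta1) + L2*cos(theta1+theta2)
x = 0.1674 + 1.6
x = 1.7674


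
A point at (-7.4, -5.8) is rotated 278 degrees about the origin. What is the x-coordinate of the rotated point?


x' = x*cos(theta) - y*sin(theta)
cos(278 deg) = 0.1392, sin(278 deg) = -0.9903
x' = -7.4 * 0.1392 - -5.8 * -0.9903
= -1.0299 - 5.7436
= -6.7734


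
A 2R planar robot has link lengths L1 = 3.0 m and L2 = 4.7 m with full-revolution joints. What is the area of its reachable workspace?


r_max = L1 + L2 = 7.7 m
r_min = |L1 - L2| = 1.7 m
Area = pi*(r_max^2 - r_min^2)
= pi*(59.29 - 2.89)
= pi * 56.4
= 177.1858 m^2


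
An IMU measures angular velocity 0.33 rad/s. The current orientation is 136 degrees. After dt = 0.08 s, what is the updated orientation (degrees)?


delta_theta = w * dt = 0.33 * 0.08 = 0.0264 rad
= 1.5126 deg
theta_new = 136 + 1.5126 = 137.5126 deg


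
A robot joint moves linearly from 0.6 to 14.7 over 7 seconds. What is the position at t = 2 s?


s = t/T = 2/7 = 0.2857
p(t) = p0 + (pf-p0)*s
= 0.6 + (14.7 - 0.6) * 0.2857
= 4.6286


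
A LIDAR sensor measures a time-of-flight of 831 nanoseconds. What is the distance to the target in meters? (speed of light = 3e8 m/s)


tof = 831 ns = 8.31e-07 s
dist = c * tof / 2
= 3e8 * 8.31e-07 / 2
= 124.65 m


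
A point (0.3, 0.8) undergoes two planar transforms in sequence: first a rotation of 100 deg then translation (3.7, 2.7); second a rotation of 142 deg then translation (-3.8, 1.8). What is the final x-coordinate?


After transform 1:
x1 = cos(100)*0.3 - sin(100)*0.8 + 3.7 = 2.8601
y1 = sin(100)*0.3 + cos(100)*0.8 + 2.7 = 2.8565
After transform 2:
x2 = cos(142)*2.8601 - sin(142)*2.8565 + -3.8
= -7.8124
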